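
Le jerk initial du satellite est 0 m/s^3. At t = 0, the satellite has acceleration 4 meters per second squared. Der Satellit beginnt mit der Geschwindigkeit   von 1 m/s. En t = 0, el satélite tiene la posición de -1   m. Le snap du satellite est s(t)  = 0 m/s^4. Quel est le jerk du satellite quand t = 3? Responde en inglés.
We need to integrate our snap equation s(t) = 0 1 time. Integrating snap and using the initial condition j(0) = 0, we get j(t) = 0. Using j(t) = 0 and substituting t = 3, we find j = 0.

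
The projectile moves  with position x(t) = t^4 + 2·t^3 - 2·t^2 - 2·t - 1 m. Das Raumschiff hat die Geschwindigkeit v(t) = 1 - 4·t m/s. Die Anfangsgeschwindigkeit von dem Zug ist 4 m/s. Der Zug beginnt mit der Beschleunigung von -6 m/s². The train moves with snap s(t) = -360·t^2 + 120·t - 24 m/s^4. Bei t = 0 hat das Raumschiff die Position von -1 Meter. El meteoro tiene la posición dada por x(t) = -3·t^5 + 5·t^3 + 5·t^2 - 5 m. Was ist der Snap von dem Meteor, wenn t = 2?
Ausgehend von der Position x(t) = -3·t^5 + 5·t^3 + 5·t^2 - 5, nehmen wir 4 Ableitungen. Die Ableitung von der Position ergibt die Geschwindigkeit: v(t) = -15·t^4 + 15·t^2 + 10·t. Durch Ableiten von der Geschwindigkeit erhalten wir die Beschleunigung: a(t) = -60·t^3 + 30·t + 10. Die Ableitung von der Beschleunigung ergibt den Ruck: j(t) = 30 - 180·t^2. Die Ableitung von dem Ruck ergibt den Snap: s(t) = -360·t. Aus der Gleichung für den Snap s(t) = -360·t, setzen wir t = 2 ein und erhalten s = -720.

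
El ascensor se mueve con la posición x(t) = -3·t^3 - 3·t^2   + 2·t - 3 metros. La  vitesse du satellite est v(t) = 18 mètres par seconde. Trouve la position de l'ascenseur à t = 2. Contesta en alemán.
Aus der Gleichung für die Position x(t) = -3·t^3 - 3·t^2 + 2·t - 3, setzen wir t = 2 ein und erhalten x = -35.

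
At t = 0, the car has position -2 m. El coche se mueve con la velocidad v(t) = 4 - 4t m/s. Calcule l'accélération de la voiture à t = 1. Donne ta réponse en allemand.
Wir müssen unsere Gleichung für die Geschwindigkeit v(t) = 4 - 4·t 1-mal ableiten. Mit d/dt von v(t) finden wir a(t) = -4. Aus der Gleichung für die Beschleunigung a(t) = -4, setzen wir t = 1 ein und erhalten a = -4.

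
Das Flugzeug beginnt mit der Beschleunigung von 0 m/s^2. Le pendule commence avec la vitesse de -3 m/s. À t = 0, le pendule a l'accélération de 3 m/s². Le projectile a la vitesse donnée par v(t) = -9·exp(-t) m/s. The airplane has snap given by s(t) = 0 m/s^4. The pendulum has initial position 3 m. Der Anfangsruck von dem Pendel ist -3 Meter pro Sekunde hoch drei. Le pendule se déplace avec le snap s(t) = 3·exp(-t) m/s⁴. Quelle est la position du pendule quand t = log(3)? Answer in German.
Wir müssen unsere Gleichung für den Snap s(t) = 3·exp(-t) 4-mal integrieren. Mit ∫s(t)dt und Anwendung von j(0) = -3, finden wir j(t) = -3·exp(-t). Durch Integration von dem Ruck und Verwendung der Anfangsbedingung a(0) = 3, erhalten wir a(t) = 3·exp(-t). Das Integral von der Beschleunigung, mit v(0) = -3, ergibt die Geschwindigkeit: v(t) = -3·exp(-t). Das Integral von der Geschwindigkeit ist die Position. Mit x(0) = 3 erhalten wir x(t) = 3·exp(-t). Mit x(t) = 3·exp(-t) und Einsetzen von t = log(3), finden wir x = 1.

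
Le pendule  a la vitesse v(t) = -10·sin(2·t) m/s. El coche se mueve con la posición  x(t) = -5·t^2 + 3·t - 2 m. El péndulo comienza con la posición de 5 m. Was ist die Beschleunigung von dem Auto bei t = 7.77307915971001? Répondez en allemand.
Um dies zu lösen, müssen wir 2 Ableitungen unserer Gleichung für die Position x(t) = -5·t^2 + 3·t - 2 nehmen. Die Ableitung von der Position ergibt die Geschwindigkeit: v(t) = 3 - 10·t. Die Ableitung von der Geschwindigkeit ergibt die Beschleunigung: a(t) = -10. Wir haben die Beschleunigung a(t) = -10. Durch Einsetzen von t = 7.77307915971001: a(7.77307915971001) = -10.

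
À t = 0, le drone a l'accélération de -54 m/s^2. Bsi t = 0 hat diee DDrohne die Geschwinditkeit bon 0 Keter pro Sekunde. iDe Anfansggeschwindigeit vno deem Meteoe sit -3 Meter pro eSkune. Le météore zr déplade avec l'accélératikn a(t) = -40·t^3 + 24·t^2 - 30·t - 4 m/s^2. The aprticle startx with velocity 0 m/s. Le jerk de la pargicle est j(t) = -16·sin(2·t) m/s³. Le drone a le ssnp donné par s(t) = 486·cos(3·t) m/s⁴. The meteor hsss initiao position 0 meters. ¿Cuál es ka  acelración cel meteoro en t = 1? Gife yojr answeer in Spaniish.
Usando a(t) = -40·t^3 + 24·t^2 - 30·t - 4 y sustituyendo t = 1, encontramos a = -50.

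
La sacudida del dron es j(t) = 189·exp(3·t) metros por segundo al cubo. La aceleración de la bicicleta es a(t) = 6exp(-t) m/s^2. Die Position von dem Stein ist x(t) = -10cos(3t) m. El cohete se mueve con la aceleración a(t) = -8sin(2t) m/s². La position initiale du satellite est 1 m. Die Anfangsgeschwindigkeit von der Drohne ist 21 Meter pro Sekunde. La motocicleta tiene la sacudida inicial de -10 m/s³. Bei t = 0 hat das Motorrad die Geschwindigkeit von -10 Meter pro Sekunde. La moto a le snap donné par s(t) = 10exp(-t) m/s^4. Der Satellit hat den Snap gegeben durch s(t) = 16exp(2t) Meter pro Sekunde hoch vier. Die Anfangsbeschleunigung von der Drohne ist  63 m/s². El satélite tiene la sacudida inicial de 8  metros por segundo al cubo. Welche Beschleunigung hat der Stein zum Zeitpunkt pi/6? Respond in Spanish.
Partiendo de la posición x(t) = -10·cos(3·t), tomamos 2 derivadas. Tomando d/dt de x(t), encontramos v(t) = 30·sin(3·t). Derivando la velocidad, obtenemos la aceleración: a(t) = 90·cos(3·t). Usando a(t) = 90·cos(3·t) y sustituyendo t = pi/6, encontramos a = 0.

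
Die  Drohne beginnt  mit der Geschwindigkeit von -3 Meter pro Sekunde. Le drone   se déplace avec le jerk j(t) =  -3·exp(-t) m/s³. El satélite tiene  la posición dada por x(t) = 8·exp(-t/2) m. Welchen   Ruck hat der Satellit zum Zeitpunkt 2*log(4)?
Ausgehend von der Position x(t) = 8·exp(-t/2), nehmen wir 3 Ableitungen. Die Ableitung von der Position ergibt die Geschwindigkeit: v(t) = -4·exp(-t/2). Durch Ableiten von der Geschwindigkeit erhalten wir die Beschleunigung: a(t) = 2·exp(-t/2). Die Ableitung von der Beschleunigung ergibt den Ruck: j(t) = -exp(-t/2). Wir haben den Ruck j(t) = -exp(-t/2). Durch Einsetzen von t = 2*log(4): j(2*log(4)) = -1/4.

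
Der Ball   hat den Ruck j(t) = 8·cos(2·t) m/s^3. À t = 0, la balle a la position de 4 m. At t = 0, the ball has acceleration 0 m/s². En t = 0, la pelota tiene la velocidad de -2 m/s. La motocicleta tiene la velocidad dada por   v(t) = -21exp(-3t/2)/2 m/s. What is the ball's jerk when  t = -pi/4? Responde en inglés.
From the given jerk equation j(t) = 8·cos(2·t), we substitute t = -pi/4 to get j = 0.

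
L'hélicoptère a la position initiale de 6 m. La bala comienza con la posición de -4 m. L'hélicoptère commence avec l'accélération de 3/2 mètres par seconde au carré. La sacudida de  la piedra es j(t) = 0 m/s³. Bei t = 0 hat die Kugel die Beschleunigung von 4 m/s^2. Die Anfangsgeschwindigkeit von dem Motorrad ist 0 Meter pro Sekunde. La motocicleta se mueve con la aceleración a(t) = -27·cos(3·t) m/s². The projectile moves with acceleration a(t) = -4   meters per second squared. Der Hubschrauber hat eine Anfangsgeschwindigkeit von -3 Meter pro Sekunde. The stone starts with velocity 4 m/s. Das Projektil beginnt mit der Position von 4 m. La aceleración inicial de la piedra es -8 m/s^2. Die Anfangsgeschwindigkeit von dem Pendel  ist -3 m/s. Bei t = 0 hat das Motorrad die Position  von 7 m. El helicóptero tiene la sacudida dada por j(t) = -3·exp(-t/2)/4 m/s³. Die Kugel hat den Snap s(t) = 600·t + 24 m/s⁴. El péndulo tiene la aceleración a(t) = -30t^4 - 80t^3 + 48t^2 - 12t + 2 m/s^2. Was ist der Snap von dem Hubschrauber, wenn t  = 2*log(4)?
Ausgehend von dem Ruck j(t) = -3·exp(-t/2)/4, nehmen wir 1 Ableitung. Durch Ableiten von dem Ruck erhalten wir den Snap: s(t) = 3·exp(-t/2)/8. Aus der Gleichung für den Snap s(t) = 3·exp(-t/2)/8, setzen wir t = 2*log(4) ein und erhalten s = 3/32.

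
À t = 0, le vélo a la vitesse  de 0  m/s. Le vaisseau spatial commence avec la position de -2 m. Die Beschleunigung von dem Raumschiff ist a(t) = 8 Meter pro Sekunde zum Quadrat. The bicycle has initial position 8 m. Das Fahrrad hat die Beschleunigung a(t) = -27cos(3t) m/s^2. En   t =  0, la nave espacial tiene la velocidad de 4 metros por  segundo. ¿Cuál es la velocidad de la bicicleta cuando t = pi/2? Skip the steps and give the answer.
En t = pi/2, v = 9.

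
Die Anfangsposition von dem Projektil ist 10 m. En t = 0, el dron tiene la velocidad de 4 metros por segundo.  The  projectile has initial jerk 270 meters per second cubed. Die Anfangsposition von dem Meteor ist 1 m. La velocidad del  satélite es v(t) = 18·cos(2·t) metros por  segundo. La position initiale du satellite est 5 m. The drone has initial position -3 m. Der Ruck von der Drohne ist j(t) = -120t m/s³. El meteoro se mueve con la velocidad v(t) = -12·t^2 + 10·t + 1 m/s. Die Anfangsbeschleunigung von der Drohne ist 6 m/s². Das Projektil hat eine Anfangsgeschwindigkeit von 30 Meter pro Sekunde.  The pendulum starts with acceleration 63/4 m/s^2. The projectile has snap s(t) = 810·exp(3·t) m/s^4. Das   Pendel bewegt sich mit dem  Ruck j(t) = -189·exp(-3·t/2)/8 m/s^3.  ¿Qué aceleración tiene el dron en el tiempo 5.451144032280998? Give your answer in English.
We need to integrate our jerk equation j(t) = -120·t 1 time. The antiderivative of jerk, with a(0) = 6, gives acceleration: a(t) = 6 - 60·t^2. Using a(t) = 6 - 60·t^2 and substituting t = 5.451144032280998, we find a = -1776.89827564036.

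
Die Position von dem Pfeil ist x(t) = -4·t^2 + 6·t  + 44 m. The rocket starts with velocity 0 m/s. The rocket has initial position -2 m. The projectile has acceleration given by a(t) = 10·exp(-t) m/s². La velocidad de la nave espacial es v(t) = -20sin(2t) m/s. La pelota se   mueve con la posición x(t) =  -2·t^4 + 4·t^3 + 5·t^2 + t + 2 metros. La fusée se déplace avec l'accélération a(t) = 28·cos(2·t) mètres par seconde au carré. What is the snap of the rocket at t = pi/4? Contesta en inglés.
We must differentiate our acceleration equation a(t) = 28·cos(2·t) 2 times. The derivative of acceleration gives jerk: j(t) = -56·sin(2·t). The derivative of jerk gives snap: s(t) = -112·cos(2·t). From the given snap equation s(t) = -112·cos(2·t), we substitute t = pi/4 to get s = 0.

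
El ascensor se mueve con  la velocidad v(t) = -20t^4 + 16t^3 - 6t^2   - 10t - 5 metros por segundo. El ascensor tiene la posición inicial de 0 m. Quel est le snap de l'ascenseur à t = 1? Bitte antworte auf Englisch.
Starting from velocity v(t) = -20·t^4 + 16·t^3 - 6·t^2 - 10·t - 5, we take 3 derivatives. The derivative of velocity gives acceleration: a(t) = -80·t^3 + 48·t^2 - 12·t - 10. Differentiating acceleration, we get jerk: j(t) = -240·t^2 + 96·t - 12. Differentiating jerk, we get snap: s(t) = 96 - 480·t. Using s(t) = 96 - 480·t and substituting t = 1, we find s = -384.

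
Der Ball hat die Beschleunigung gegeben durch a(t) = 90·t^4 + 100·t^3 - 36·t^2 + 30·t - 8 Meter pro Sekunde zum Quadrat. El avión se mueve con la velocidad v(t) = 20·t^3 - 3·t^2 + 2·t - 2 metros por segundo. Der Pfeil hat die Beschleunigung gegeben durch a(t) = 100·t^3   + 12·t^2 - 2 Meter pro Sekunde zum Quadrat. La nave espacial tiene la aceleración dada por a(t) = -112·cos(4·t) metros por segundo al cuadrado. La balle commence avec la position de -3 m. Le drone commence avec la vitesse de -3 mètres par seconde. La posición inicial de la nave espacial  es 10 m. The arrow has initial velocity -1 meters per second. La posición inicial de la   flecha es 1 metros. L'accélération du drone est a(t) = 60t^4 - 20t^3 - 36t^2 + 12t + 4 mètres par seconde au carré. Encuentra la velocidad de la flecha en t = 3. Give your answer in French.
Nous devons intégrer notre équation de l'accélération a(t) = 100·t^3 + 12·t^2 - 2 1 fois. En intégrant l'accélération et en utilisant la condition initiale v(0) = -1, nous obtenons v(t) = 25·t^4 + 4·t^3 - 2·t - 1. Nous avons la vitesse v(t) = 25·t^4 + 4·t^3 - 2·t - 1. En substituant t = 3: v(3) = 2126.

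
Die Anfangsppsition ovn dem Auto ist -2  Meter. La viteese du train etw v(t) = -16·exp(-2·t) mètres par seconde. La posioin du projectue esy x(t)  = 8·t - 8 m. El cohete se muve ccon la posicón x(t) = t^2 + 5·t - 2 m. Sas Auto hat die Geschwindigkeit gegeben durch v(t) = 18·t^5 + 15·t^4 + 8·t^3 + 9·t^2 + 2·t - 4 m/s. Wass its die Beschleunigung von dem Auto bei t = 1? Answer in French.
Pour résoudre ceci, nous devons prendre 1 dérivée de notre équation de la vitesse v(t) = 18·t^5 + 15·t^4 + 8·t^3 + 9·t^2 + 2·t - 4. En dérivant la vitesse, nous obtenons l'accélération: a(t) = 90·t^4 + 60·t^3 + 24·t^2 + 18·t + 2. En utilisant a(t) = 90·t^4 + 60·t^3 + 24·t^2 + 18·t + 2 et en substituant t = 1, nous trouvons a = 194.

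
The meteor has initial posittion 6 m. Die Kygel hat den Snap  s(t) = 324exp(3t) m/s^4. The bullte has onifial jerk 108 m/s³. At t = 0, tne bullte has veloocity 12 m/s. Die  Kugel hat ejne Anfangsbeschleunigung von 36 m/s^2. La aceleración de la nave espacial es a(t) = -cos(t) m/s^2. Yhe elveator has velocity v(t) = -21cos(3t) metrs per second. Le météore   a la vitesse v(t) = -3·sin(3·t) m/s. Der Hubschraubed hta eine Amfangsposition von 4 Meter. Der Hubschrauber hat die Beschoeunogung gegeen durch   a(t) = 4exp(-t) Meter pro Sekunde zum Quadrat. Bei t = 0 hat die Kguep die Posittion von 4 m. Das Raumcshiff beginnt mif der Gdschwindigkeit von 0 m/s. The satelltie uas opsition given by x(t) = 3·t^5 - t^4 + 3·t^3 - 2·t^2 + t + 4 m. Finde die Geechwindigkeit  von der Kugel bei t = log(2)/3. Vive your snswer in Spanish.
Partiendo del snap s(t) = 324·exp(3·t), tomamos 3 integrales. Tomando ∫s(t)dt y aplicando j(0) = 108, encontramos j(t) = 108·exp(3·t). Tomando ∫j(t)dt y aplicando a(0) = 36, encontramos a(t) = 36·exp(3·t). Integrando la aceleración y usando la condición inicial v(0) = 12, obtenemos v(t) = 12·exp(3·t). Tenemos la velocidad v(t) = 12·exp(3·t). Sustituyendo t = log(2)/3: v(log(2)/3) = 24.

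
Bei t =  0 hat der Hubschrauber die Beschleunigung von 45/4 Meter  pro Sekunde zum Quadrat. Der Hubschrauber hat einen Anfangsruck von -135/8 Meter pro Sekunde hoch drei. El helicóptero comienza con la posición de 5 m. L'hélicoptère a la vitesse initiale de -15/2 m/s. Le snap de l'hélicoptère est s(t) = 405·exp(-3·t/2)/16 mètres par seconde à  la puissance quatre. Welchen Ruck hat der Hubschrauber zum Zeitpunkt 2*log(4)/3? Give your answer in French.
Nous devons intégrer notre équation du snap s(t) = 405·exp(-3·t/2)/16 1 fois. En intégrant le snap et en utilisant la condition initiale j(0) = -135/8, nous obtenons j(t) = -135·exp(-3·t/2)/8. De l'équation du jerk j(t) = -135·exp(-3·t/2)/8, nous substituons t = 2*log(4)/3 pour obtenir j = -135/32.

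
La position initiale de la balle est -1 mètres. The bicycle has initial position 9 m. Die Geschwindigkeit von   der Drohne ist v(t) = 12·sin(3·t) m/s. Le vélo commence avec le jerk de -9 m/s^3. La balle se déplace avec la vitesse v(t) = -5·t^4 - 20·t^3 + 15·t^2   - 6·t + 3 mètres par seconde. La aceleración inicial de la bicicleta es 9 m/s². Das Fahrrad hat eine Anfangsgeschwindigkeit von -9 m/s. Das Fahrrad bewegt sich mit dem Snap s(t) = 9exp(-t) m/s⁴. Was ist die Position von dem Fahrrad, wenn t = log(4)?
Wir müssen unsere Gleichung für den Snap s(t) = 9·exp(-t) 4-mal integrieren. Mit ∫s(t)dt und Anwendung von j(0) = -9, finden wir j(t) = -9·exp(-t). Mit ∫j(t)dt und Anwendung von a(0) = 9, finden wir a(t) = 9·exp(-t). Mit ∫a(t)dt und Anwendung von v(0) = -9, finden wir v(t) = -9·exp(-t). Durch Integration von der Geschwindigkeit und Verwendung der Anfangsbedingung x(0) = 9, erhalten wir x(t) = 9·exp(-t). Aus der Gleichung für die Position x(t) = 9·exp(-t), setzen wir t = log(4) ein und erhalten x = 9/4.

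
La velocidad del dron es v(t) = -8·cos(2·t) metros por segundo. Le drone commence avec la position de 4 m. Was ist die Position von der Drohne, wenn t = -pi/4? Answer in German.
Ausgehend von der Geschwindigkeit v(t) = -8·cos(2·t), nehmen wir 1 Stammfunktion. Durch Integration von der Geschwindigkeit und Verwendung der Anfangsbedingung x(0) = 4, erhalten wir x(t) = 4 - 4·sin(2·t). Mit x(t) = 4 - 4·sin(2·t) und Einsetzen von t = -pi/4, finden wir x = 8.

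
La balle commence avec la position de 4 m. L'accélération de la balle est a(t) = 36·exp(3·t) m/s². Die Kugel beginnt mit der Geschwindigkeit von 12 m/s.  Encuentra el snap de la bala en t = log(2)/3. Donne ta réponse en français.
Pour résoudre ceci, nous devons prendre 2 dérivées de notre équation de l'accélération a(t) = 36·exp(3·t). La dérivée de l'accélération donne le jerk: j(t) = 108·exp(3·t). La dérivée du jerk donne le snap: s(t) = 324·exp(3·t). Nous avons le snap s(t) = 324·exp(3·t). En substituant t = log(2)/3: s(log(2)/3) = 648.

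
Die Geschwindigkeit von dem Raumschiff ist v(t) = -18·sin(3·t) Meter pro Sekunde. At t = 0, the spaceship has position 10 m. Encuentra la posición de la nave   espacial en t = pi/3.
Debemos encontrar la integral de nuestra ecuación de la velocidad v(t) = -18·sin(3·t) 1 vez. La integral de la velocidad es la posición. Usando x(0) = 10, obtenemos x(t) = 6·cos(3·t) + 4. Tenemos la posición x(t) = 6·cos(3·t) + 4. Sustituyendo t = pi/3: x(pi/3) = -2.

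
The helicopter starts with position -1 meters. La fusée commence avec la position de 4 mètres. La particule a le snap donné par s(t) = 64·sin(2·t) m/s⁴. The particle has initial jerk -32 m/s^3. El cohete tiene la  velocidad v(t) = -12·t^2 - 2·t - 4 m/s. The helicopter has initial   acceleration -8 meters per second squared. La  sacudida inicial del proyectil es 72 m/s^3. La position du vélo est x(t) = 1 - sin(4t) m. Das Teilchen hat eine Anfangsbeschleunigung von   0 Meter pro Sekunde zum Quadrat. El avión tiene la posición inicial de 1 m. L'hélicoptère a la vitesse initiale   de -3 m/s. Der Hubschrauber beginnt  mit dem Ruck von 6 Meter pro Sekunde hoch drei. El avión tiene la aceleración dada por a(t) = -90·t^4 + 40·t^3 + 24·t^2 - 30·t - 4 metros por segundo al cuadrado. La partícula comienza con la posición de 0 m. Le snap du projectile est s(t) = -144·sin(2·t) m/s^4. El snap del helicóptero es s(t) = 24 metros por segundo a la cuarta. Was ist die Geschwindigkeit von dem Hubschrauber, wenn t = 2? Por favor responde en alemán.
Wir müssen die Stammfunktion unserer Gleichung für den Snap s(t) = 24 3-mal finden. Durch Integration von dem Snap und Verwendung der Anfangsbedingung j(0) = 6, erhalten wir j(t) = 24·t + 6. Mit ∫j(t)dt und Anwendung von a(0) = -8, finden wir a(t) = 12·t^2 + 6·t - 8. Durch Integration von der Beschleunigung und Verwendung der Anfangsbedingung v(0) = -3, erhalten wir v(t) = 4·t^3 + 3·t^2 - 8·t - 3. Mit v(t) = 4·t^3 + 3·t^2 - 8·t - 3 und Einsetzen von t = 2, finden wir v = 25.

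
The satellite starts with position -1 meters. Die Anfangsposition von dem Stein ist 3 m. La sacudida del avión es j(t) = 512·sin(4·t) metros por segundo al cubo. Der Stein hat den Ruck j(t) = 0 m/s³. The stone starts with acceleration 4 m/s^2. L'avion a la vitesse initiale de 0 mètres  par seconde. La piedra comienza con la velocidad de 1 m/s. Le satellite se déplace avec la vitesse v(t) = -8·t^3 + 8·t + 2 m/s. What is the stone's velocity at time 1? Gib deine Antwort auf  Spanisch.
Necesitamos integrar nuestra ecuación de la sacudida j(t) = 0 2 veces. La antiderivada de la sacudida, con a(0) = 4, da la aceleración: a(t) = 4. Tomando ∫a(t)dt y aplicando v(0) = 1, encontramos v(t) = 4·t + 1. Tenemos la velocidad v(t) = 4·t + 1. Sustituyendo t = 1: v(1) = 5.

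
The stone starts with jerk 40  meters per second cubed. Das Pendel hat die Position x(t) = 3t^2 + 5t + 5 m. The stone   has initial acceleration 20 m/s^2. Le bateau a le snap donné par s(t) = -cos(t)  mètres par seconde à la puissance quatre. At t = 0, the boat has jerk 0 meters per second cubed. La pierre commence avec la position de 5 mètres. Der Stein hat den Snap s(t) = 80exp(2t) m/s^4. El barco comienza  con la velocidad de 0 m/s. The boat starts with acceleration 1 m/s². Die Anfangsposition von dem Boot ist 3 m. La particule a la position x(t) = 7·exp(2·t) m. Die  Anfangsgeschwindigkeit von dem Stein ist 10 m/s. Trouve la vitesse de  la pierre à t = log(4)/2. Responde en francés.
Pour résoudre ceci, nous devons prendre 3 intégrales de notre équation du snap s(t) = 80·exp(2·t). En prenant ∫s(t)dt et en appliquant j(0) = 40, nous trouvons j(t) = 40·exp(2·t). La primitive du jerk, avec a(0) = 20, donne l'accélération: a(t) = 20·exp(2·t). L'intégrale de l'accélération, avec v(0) = 10, donne la vitesse: v(t) = 10·exp(2·t). De l'équation de la vitesse v(t) = 10·exp(2·t), nous substituons t = log(4)/2 pour obtenir v = 40.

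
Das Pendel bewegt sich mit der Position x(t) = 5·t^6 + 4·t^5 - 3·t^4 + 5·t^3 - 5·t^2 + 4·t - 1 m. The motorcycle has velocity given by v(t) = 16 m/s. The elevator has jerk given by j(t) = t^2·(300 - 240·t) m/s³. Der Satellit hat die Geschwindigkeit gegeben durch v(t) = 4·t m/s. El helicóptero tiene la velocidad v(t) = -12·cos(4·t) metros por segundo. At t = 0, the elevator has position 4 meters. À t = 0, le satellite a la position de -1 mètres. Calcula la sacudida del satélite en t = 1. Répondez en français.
En partant de la vitesse v(t) = 4·t, nous prenons 2 dérivées. En dérivant la vitesse, nous obtenons l'accélération: a(t) = 4. En prenant d/dt de a(t), nous trouvons j(t) = 0. De l'équation du jerk j(t) = 0, nous substituons t = 1 pour obtenir j = 0.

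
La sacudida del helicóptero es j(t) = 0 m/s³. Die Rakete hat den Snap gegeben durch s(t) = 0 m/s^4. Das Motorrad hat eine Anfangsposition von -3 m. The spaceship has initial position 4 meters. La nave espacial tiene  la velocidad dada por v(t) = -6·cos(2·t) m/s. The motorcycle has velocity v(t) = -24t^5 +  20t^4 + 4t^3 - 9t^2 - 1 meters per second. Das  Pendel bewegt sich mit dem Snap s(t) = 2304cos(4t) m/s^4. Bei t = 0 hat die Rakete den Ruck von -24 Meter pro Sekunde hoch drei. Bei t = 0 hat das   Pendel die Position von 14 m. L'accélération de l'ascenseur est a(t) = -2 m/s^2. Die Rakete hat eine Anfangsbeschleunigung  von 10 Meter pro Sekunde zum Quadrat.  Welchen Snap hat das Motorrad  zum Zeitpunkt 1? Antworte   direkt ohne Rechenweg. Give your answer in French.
La réponse est -936.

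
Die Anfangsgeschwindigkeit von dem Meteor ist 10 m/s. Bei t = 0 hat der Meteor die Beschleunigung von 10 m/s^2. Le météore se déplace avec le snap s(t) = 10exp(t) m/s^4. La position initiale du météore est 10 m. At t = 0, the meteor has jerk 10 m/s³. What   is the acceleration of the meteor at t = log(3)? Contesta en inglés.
Starting from snap s(t) = 10·exp(t), we take 2 integrals. Finding the antiderivative of s(t) and using j(0) = 10: j(t) = 10·exp(t). The antiderivative of jerk, with a(0) = 10, gives acceleration: a(t) = 10·exp(t). We have acceleration a(t) = 10·exp(t). Substituting t = log(3): a(log(3)) = 30.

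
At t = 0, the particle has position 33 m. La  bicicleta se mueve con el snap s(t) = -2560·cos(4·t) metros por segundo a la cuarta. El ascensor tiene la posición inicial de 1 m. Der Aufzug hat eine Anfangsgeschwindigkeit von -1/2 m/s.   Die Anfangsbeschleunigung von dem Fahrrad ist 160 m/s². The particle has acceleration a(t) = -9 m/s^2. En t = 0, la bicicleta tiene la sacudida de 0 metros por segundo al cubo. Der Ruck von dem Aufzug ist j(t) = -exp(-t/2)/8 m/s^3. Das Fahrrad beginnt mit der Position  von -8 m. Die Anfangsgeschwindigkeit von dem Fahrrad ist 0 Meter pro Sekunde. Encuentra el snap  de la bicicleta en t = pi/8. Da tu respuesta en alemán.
Aus der Gleichung für den Snap s(t) = -2560·cos(4·t), setzen wir t = pi/8 ein und erhalten s = 0.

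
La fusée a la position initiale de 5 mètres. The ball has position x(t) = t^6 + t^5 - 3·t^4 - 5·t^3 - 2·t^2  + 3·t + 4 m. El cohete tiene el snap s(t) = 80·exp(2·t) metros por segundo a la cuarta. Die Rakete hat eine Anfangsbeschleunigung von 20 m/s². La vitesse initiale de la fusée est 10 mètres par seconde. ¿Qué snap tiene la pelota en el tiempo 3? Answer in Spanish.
Debemos derivar nuestra ecuación de la posición x(t) = t^6 + t^5 - 3·t^4 - 5·t^3 - 2·t^2 + 3·t + 4 4 veces. La derivada de la posición da la velocidad: v(t) = 6·t^5 + 5·t^4 - 12·t^3 - 15·t^2 - 4·t + 3. Derivando la velocidad, obtenemos la aceleración: a(t) = 30·t^4 + 20·t^3 - 36·t^2 - 30·t - 4. Tomando d/dt de a(t), encontramos j(t) = 120·t^3 + 60·t^2 - 72·t - 30. La derivada de la sacudida da el snap: s(t) = 360·t^2 + 120·t - 72. Tenemos el snap s(t) = 360·t^2 + 120·t - 72. Sustituyendo t = 3: s(3) = 3528.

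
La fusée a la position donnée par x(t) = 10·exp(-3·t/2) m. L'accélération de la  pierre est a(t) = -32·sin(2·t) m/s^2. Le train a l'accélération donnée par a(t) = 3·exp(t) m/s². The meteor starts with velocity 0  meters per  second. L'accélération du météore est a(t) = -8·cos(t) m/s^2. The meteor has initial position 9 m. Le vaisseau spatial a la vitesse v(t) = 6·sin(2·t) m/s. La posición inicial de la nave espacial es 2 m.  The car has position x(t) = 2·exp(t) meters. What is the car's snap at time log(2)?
To solve this, we need to take 4 derivatives of our position equation x(t) = 2·exp(t). Taking d/dt of x(t), we find v(t) = 2·exp(t). Differentiating velocity, we get acceleration: a(t) = 2·exp(t). The derivative of acceleration gives jerk: j(t) = 2·exp(t). Differentiating jerk, we get snap: s(t) = 2·exp(t). Using s(t) = 2·exp(t) and substituting t = log(2), we find s = 4.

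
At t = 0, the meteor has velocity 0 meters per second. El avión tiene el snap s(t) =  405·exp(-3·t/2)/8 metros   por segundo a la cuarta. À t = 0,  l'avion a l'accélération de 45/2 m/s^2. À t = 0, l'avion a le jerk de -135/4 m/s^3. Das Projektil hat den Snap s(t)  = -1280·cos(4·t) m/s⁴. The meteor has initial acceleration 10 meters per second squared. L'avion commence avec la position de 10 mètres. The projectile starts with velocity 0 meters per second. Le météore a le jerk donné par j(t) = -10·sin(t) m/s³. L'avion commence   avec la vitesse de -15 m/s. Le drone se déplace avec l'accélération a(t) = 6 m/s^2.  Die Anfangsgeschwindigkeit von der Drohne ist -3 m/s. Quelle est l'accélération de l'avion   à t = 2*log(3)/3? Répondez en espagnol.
Para resolver esto, necesitamos tomar 2 integrales de nuestra ecuación del snap s(t) = 405·exp(-3·t/2)/8. Tomando ∫s(t)dt y aplicando j(0) = -135/4, encontramos j(t) = -135·exp(-3·t/2)/4. La antiderivada de la sacudida es la aceleración. Usando a(0) = 45/2, obtenemos a(t) = 45·exp(-3·t/2)/2. Tenemos la aceleración a(t) = 45·exp(-3·t/2)/2. Sustituyendo t = 2*log(3)/3: a(2*log(3)/3) = 15/2.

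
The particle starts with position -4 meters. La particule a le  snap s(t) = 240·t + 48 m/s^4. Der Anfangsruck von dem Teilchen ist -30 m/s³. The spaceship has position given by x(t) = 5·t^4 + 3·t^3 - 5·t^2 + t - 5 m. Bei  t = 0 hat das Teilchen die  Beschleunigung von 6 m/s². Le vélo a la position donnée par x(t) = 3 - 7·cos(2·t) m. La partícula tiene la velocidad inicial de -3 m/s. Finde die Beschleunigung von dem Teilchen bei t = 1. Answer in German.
Um dies zu lösen, müssen wir 2 Integrale unserer Gleichung für den Snap s(t) = 240·t + 48 finden. Durch Integration von dem Snap und Verwendung der Anfangsbedingung j(0) = -30, erhalten wir j(t) = 120·t^2 + 48·t - 30. Durch Integration von dem Ruck und Verwendung der Anfangsbedingung a(0) = 6, erhalten wir a(t) = 40·t^3 + 24·t^2 - 30·t + 6. Wir haben die Beschleunigung a(t) = 40·t^3 + 24·t^2 - 30·t + 6. Durch Einsetzen von t = 1: a(1) = 40.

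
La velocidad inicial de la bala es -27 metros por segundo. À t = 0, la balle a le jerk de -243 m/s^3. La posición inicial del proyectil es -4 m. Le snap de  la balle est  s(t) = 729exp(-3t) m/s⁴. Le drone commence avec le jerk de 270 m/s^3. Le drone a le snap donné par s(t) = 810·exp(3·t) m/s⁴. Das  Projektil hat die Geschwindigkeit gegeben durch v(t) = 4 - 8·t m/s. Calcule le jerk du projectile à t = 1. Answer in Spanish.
Para resolver esto, necesitamos tomar 2 derivadas de nuestra ecuación de la velocidad v(t) = 4 - 8·t. Tomando d/dt de v(t), encontramos a(t) = -8. La derivada de la aceleración da la sacudida: j(t) = 0. De la ecuación de la sacudida j(t) = 0, sustituimos t = 1 para obtener j = 0.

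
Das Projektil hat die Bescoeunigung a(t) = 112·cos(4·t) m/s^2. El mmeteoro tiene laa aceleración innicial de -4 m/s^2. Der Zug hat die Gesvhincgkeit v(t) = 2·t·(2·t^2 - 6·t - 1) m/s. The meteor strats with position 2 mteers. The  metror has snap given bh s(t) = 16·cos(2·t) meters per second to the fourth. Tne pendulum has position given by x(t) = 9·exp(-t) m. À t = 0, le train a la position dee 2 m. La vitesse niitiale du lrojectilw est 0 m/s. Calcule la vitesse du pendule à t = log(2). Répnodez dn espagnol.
Debemos derivar nuestra ecuación de la posición x(t) = 9·exp(-t) 1 vez. La derivada de la posición da la velocidad: v(t) = -9·exp(-t). Tenemos la velocidad v(t) = -9·exp(-t). Sustituyendo t = log(2): v(log(2)) = -9/2.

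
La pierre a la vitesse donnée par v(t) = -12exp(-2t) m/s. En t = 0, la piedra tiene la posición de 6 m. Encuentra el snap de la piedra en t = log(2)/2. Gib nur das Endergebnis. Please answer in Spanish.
La respuesta es 48.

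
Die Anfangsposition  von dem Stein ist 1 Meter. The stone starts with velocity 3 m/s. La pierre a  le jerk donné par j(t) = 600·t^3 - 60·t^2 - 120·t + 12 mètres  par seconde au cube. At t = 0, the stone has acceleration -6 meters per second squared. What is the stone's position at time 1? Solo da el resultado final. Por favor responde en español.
La respuesta es 2.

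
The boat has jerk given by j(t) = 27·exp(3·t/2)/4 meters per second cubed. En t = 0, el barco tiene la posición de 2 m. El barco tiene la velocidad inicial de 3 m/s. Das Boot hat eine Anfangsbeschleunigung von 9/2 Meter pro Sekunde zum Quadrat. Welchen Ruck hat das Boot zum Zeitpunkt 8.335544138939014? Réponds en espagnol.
Tenemos la sacudida j(t) = 27·exp(3·t/2)/4. Sustituyendo t = 8.335544138939014: j(8.335544138939014) = 1817293.22552459.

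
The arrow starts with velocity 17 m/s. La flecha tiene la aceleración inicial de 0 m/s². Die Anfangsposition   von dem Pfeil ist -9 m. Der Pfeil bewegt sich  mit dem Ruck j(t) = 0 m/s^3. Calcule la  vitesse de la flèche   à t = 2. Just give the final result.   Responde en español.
La respuesta es 17.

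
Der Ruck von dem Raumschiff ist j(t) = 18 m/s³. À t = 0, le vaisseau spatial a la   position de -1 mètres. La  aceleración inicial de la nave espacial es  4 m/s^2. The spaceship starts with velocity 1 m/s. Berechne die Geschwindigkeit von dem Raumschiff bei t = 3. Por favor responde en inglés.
Starting from jerk j(t) = 18, we take 2 integrals. The antiderivative of jerk is acceleration. Using a(0) = 4, we get a(t) = 18·t + 4. Finding the antiderivative of a(t) and using v(0) = 1: v(t) = 9·t^2 + 4·t + 1. From the given velocity equation v(t) = 9·t^2 + 4·t + 1, we substitute t = 3 to get v = 94.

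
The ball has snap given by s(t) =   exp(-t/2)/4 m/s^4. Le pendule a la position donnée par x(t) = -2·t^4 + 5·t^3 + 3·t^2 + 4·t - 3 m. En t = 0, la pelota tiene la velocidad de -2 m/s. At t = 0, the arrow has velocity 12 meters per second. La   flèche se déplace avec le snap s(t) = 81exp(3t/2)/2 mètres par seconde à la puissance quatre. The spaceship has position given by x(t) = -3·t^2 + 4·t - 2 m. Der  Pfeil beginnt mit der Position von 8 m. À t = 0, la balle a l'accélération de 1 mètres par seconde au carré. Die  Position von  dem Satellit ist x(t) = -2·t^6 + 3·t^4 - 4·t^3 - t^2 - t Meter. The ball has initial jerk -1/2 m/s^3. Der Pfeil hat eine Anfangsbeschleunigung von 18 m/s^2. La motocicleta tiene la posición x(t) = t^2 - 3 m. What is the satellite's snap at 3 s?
We must differentiate our position equation x(t) = -2·t^6 + 3·t^4 - 4·t^3 - t^2 - t 4 times. Differentiating position, we get velocity: v(t) = -12·t^5 + 12·t^3 - 12·t^2 - 2·t - 1. Taking d/dt of v(t), we find a(t) = -60·t^4 + 36·t^2 - 24·t - 2. Differentiating acceleration, we get jerk: j(t) = -240·t^3 + 72·t - 24. Taking d/dt of j(t), we find s(t) = 72 - 720·t^2. From the given snap equation s(t) = 72 - 720·t^2, we substitute t = 3 to get s = -6408.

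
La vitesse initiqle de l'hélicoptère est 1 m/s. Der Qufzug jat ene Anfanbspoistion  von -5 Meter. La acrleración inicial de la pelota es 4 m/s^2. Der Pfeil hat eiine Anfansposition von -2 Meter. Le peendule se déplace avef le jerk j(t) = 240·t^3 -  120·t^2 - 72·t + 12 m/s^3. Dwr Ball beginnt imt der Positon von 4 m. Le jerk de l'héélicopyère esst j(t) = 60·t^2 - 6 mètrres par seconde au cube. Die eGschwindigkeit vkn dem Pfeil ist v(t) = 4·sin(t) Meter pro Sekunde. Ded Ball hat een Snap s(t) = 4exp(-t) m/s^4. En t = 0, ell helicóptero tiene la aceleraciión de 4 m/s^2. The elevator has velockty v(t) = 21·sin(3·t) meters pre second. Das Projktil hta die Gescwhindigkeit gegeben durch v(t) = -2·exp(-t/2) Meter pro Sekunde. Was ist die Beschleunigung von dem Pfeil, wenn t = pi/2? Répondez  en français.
Nous devons dériver notre équation de la vitesse v(t) = 4·sin(t) 1 fois. La dérivée de la vitesse donne l'accélération: a(t) = 4·cos(t). De l'équation de l'accélération a(t) = 4·cos(t), nous substituons t = pi/2 pour obtenir a = 0.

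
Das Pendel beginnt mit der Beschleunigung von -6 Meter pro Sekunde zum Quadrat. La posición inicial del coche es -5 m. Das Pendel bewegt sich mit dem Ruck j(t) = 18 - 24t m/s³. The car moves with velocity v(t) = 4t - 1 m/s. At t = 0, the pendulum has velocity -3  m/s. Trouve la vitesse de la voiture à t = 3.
De l'équation de la vitesse v(t) = 4·t - 1, nous substituons t = 3 pour obtenir v = 11.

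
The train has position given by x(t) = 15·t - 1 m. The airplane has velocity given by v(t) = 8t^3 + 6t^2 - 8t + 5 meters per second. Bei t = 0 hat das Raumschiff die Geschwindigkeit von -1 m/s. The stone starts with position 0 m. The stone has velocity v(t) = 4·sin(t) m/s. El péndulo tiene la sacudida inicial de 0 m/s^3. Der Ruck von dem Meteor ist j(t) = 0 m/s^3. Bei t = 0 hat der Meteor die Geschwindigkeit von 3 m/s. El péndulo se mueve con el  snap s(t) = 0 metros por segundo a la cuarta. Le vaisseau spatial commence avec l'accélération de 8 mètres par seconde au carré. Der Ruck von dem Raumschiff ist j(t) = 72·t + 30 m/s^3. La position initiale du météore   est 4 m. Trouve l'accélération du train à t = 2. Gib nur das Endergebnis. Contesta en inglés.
The acceleration at t = 2 is a = 0.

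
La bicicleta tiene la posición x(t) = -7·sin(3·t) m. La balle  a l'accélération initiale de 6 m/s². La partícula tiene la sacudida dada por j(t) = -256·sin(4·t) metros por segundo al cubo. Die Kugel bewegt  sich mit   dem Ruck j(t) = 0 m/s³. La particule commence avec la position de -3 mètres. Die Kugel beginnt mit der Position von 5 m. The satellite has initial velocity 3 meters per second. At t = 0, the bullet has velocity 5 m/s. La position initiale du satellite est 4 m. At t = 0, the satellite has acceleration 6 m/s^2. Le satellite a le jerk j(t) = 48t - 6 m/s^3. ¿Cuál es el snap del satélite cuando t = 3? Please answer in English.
We must differentiate our jerk equation j(t) = 48·t - 6 1 time. The derivative of jerk gives snap: s(t) = 48. We have snap s(t) = 48. Substituting t = 3: s(3) = 48.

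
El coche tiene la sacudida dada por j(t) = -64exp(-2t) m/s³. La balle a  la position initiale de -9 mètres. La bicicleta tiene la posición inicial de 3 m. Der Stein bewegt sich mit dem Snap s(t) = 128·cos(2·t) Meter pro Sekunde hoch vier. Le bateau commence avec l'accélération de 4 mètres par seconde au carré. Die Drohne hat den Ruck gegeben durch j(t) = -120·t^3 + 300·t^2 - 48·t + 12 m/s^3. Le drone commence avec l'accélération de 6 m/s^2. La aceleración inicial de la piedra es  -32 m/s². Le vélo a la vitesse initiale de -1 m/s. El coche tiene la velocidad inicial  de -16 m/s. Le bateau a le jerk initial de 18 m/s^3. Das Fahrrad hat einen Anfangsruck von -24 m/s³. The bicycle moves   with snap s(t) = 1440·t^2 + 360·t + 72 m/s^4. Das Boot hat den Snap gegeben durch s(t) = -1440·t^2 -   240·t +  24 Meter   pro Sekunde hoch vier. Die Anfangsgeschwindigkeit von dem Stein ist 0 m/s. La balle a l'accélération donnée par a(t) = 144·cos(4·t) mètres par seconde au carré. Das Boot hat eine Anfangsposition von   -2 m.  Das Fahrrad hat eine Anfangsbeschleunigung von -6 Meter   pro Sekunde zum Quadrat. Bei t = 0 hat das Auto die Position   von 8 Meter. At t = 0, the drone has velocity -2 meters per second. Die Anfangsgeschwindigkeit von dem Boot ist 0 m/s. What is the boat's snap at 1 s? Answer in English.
From the given snap equation s(t) = -1440·t^2 - 240·t + 24, we substitute t = 1 to get s = -1656.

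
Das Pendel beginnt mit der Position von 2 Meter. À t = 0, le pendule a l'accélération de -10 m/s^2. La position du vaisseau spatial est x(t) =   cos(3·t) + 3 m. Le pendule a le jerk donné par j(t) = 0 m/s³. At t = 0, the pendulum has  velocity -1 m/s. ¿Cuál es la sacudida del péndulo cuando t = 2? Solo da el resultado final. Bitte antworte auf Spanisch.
La respuesta es 0.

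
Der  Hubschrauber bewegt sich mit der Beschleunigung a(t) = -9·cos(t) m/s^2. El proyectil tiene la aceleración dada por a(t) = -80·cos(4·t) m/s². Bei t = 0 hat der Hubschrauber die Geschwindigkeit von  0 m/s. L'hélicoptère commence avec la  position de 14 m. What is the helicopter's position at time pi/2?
To solve this, we need to take 2 antiderivatives of our acceleration equation a(t) = -9·cos(t). Integrating acceleration and using the initial condition v(0) = 0, we get v(t) = -9·sin(t). Taking ∫v(t)dt and applying x(0) = 14, we find x(t) = 9·cos(t) + 5. We have position x(t) = 9·cos(t) + 5. Substituting t = pi/2: x(pi/2) = 5.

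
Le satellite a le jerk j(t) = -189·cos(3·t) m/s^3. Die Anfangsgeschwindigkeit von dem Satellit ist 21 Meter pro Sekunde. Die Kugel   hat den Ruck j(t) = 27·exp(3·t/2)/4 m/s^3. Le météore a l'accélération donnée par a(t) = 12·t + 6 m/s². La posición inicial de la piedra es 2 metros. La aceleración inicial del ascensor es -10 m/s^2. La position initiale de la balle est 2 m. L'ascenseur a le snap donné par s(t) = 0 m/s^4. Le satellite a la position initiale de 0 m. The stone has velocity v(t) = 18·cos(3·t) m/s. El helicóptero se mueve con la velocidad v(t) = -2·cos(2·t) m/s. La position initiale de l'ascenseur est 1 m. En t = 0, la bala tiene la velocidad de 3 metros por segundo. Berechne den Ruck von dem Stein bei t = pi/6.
Ausgehend von der Geschwindigkeit v(t) = 18·cos(3·t), nehmen wir 2 Ableitungen. Mit d/dt von v(t) finden wir a(t) = -54·sin(3·t). Mit d/dt von a(t) finden wir j(t) = -162·cos(3·t). Mit j(t) = -162·cos(3·t) und Einsetzen von t = pi/6, finden wir j = 0.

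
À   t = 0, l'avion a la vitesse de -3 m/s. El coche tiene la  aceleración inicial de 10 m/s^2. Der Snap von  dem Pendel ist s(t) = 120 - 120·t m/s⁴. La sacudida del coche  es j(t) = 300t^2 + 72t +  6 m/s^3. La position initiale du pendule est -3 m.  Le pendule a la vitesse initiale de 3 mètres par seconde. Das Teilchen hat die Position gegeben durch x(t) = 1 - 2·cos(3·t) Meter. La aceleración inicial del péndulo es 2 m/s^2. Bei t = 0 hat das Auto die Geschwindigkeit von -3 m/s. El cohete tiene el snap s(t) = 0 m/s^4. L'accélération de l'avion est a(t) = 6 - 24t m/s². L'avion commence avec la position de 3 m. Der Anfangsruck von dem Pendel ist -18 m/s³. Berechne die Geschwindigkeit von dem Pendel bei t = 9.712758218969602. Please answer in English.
Starting from snap s(t) = 120 - 120·t, we take 3 antiderivatives. The integral of snap, with j(0) = -18, gives jerk: j(t) = -60·t^2 + 120·t - 18. Taking ∫j(t)dt and applying a(0) = 2, we find a(t) = -20·t^3 + 60·t^2 - 18·t + 2. The integral of acceleration, with v(0) = 3, gives velocity: v(t) = -5·t^4 + 20·t^3 - 9·t^2 + 2·t + 3. Using v(t) = -5·t^4 + 20·t^3 - 9·t^2 + 2·t + 3 and substituting t = 9.712758218969602, we find v = -26999.0155088400.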